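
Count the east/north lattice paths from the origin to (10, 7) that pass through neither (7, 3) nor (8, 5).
Number of paths = 9686

Inclusion–exclusion. Total paths: C(17, 10) = 19448. Through P₁: C(10, 7)·C(7, 3) = 4200. Through P₂: C(13, 8)·C(4, 2) = 7722. Since P₁ is strictly southwest of P₂, a monotone path through both must visit P₁ then P₂; paths through both = C(10, 7)·C(3, 1)·C(4, 2) = 2160. Avoid both = 19448 − 4200 − 7722 + 2160 = 9686.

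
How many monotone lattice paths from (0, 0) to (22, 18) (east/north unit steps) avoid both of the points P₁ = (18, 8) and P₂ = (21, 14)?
Number of paths = 100872783025

Inclusion–exclusion. Total paths: C(40, 22) = 113380261800. Through P₁: C(26, 18)·C(14, 4) = 1563837275. Through P₂: C(35, 21)·C(5, 1) = 11599797000. Since P₁ is strictly southwest of P₂, a monotone path through both must visit P₁ then P₂; paths through both = C(26, 18)·C(9, 3)·C(5, 1) = 656155500. Avoid both = 113380261800 − 1563837275 − 11599797000 + 656155500 = 100872783025.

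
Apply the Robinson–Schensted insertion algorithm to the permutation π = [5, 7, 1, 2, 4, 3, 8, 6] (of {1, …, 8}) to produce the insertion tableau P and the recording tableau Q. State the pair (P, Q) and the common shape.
P = [1, 2, 3, 6] / [4, 7, 8] / [5];  Q = [1, 2, 5, 7] / [3, 4, 8] / [6];  common shape = (4, 3, 1)

Row-insert the values π_1, π_2, … into P one at a time, bumping the leftmost entry strictly greater than the inserted value down to the next row. The recording tableau Q records, in position (i, j), the step at which that cell was added to P.
  Insert 5 (step 1): P = [5];  Q = [1]
  Insert 7 (step 2): P = [5, 7];  Q = [1, 2]
  Insert 1 (step 3): P = [1, 7] / [5];  Q = [1, 2] / [3]
  Insert 2 (step 4): P = [1, 2] / [5, 7];  Q = [1, 2] / [3, 4]
  Insert 4 (step 5): P = [1, 2, 4] / [5, 7];  Q = [1, 2, 5] / [3, 4]
  Insert 3 (step 6): P = [1, 2, 3] / [4, 7] / [5];  Q = [1, 2, 5] / [3, 4] / [6]
  Insert 8 (step 7): P = [1, 2, 3, 8] / [4, 7] / [5];  Q = [1, 2, 5, 7] / [3, 4] / [6]
  Insert 6 (step 8): P = [1, 2, 3, 6] / [4, 7, 8] / [5];  Q = [1, 2, 5, 7] / [3, 4, 8] / [6]
Final shape: (4, 3, 1).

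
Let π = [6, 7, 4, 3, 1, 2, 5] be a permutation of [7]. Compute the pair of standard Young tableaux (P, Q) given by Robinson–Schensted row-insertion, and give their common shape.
P = [1, 2, 5] / [3, 7] / [4] / [6];  Q = [1, 2, 7] / [3, 6] / [4] / [5];  common shape = (3, 2, 1, 1)

Row-insert the values π_1, π_2, … into P one at a time, bumping the leftmost entry strictly greater than the inserted value down to the next row. The recording tableau Q records, in position (i, j), the step at which that cell was added to P.
  Insert 6 (step 1): P = [6];  Q = [1]
  Insert 7 (step 2): P = [6, 7];  Q = [1, 2]
  Insert 4 (step 3): P = [4, 7] / [6];  Q = [1, 2] / [3]
  Insert 3 (step 4): P = [3, 7] / [4] / [6];  Q = [1, 2] / [3] / [4]
  Insert 1 (step 5): P = [1, 7] / [3] / [4] / [6];  Q = [1, 2] / [3] / [4] / [5]
  Insert 2 (step 6): P = [1, 2] / [3, 7] / [4] / [6];  Q = [1, 2] / [3, 6] / [4] / [5]
  Insert 5 (step 7): P = [1, 2, 5] / [3, 7] / [4] / [6];  Q = [1, 2, 7] / [3, 6] / [4] / [5]
Final shape: (3, 2, 1, 1).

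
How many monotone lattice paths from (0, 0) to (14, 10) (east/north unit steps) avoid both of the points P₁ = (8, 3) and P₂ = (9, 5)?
Number of paths = 1298352

Inclusion–exclusion. Total paths: C(24, 14) = 1961256. Through P₁: C(11, 8)·C(13, 6) = 283140. Through P₂: C(14, 9)·C(10, 5) = 504504. Since P₁ is strictly southwest of P₂, a monotone path through both must visit P₁ then P₂; paths through both = C(11, 8)·C(3, 1)·C(10, 5) = 124740. Avoid both = 1961256 − 283140 − 504504 + 124740 = 1298352.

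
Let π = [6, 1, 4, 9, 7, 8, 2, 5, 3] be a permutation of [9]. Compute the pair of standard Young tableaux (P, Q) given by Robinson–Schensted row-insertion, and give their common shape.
P = [1, 2, 3, 8] / [4, 5] / [6, 7] / [9];  Q = [1, 3, 4, 6] / [2, 5] / [7, 8] / [9];  common shape = (4, 2, 2, 1)

Row-insert the values π_1, π_2, … into P one at a time, bumping the leftmost entry strictly greater than the inserted value down to the next row. The recording tableau Q records, in position (i, j), the step at which that cell was added to P.
  Insert 6 (step 1): P = [6];  Q = [1]
  Insert 1 (step 2): P = [1] / [6];  Q = [1] / [2]
  Insert 4 (step 3): P = [1, 4] / [6];  Q = [1, 3] / [2]
  Insert 9 (step 4): P = [1, 4, 9] / [6];  Q = [1, 3, 4] / [2]
  Insert 7 (step 5): P = [1, 4, 7] / [6, 9];  Q = [1, 3, 4] / [2, 5]
  Insert 8 (step 6): P = [1, 4, 7, 8] / [6, 9];  Q = [1, 3, 4, 6] / [2, 5]
  Insert 2 (step 7): P = [1, 2, 7, 8] / [4, 9] / [6];  Q = [1, 3, 4, 6] / [2, 5] / [7]
  Insert 5 (step 8): P = [1, 2, 5, 8] / [4, 7] / [6, 9];  Q = [1, 3, 4, 6] / [2, 5] / [7, 8]
  Insert 3 (step 9): P = [1, 2, 3, 8] / [4, 5] / [6, 7] / [9];  Q = [1, 3, 4, 6] / [2, 5] / [7, 8] / [9]
Final shape: (4, 2, 2, 1).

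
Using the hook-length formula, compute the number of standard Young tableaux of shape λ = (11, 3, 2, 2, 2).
# SYT of shape (11, 3, 2, 2, 2) = 6651216

Hook-length formula: f^λ = n! / Π hook(c), product over all cells c of the Young diagram. For λ = (11, 3, 2, 2, 2), n = 20 boxes. Hook lengths by row (left-to-right, top-to-bottom): [15, 14, 10, 8, 7, 6, 5, 4, 3, 2, 1]; [6, 5, 1]; [4, 3]; [3, 2]; [2, 1]. Product of hooks = 365783040000. So f^λ = 20! / 365783040000 = 2432902008176640000 / 365783040000 = 6651216.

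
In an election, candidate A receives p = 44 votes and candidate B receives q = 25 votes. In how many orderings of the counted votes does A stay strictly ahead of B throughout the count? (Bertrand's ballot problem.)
Strict-lead orderings = 1142790127041529512

Total orderings of the 69 votes with 44 for A: C(69, 44) = 4150132566624501912. By the Bertrand ballot formula (Cycle Lemma / reflection principle), the number of orderings in which A is strictly ahead of B throughout is (p − q)/(p + q) · C(p + q, p) = (44 − 25)/(44 + 25) · 4150132566624501912 = 1142790127041529512.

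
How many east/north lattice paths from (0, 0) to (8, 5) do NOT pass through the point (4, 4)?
Number of paths = 937

Total paths from (0, 0) to (8, 5): C(13, 8) = 1287. Paths through (4, 4): (paths (0, 0) → (4, 4)) × (paths (4, 4) → (8, 5)) = C(8, 4) · C(5, 4) = 70 · 5 = 350. Avoidance count = 1287 − 350 = 937.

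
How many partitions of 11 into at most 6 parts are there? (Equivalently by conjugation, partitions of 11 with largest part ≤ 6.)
p(11, parts ≤ 6) = 44

Partitions of 11 with all parts ≤ 6: 6+5, 6+4+1, 6+3+2, 6+3+1+1, 6+2+2+1, 6+2+1+1+1, 6+1+1+1+1+1, 5+5+1, 5+4+2, 5+4+1+1, 5+3+3, 5+3+2+1, 5+3+1+1+1, 5+2+2+2, 5+2+2+1+1, 5+2+1+1+1+1, 5+1+1+1+1+1+1, 4+4+3, 4+4+2+1, 4+4+1+1+1, 4+3+3+1, 4+3+2+2, 4+3+2+1+1, 4+3+1+1+1+1, 4+2+2+2+1, 4+2+2+1+1+1, 4+2+1+1+1+1+1, 4+1+1+1+1+1+1+1, 3+3+3+2, 3+3+3+1+1, … (44 total). Count = 44.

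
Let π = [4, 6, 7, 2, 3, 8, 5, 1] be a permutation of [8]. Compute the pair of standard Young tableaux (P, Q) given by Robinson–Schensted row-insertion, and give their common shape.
P = [1, 3, 5, 8] / [2, 6, 7] / [4];  Q = [1, 2, 3, 6] / [4, 5, 7] / [8];  common shape = (4, 3, 1)

Row-insert the values π_1, π_2, … into P one at a time, bumping the leftmost entry strictly greater than the inserted value down to the next row. The recording tableau Q records, in position (i, j), the step at which that cell was added to P.
  Insert 4 (step 1): P = [4];  Q = [1]
  Insert 6 (step 2): P = [4, 6];  Q = [1, 2]
  Insert 7 (step 3): P = [4, 6, 7];  Q = [1, 2, 3]
  Insert 2 (step 4): P = [2, 6, 7] / [4];  Q = [1, 2, 3] / [4]
  Insert 3 (step 5): P = [2, 3, 7] / [4, 6];  Q = [1, 2, 3] / [4, 5]
  Insert 8 (step 6): P = [2, 3, 7, 8] / [4, 6];  Q = [1, 2, 3, 6] / [4, 5]
  Insert 5 (step 7): P = [2, 3, 5, 8] / [4, 6, 7];  Q = [1, 2, 3, 6] / [4, 5, 7]
  Insert 1 (step 8): P = [1, 3, 5, 8] / [2, 6, 7] / [4];  Q = [1, 2, 3, 6] / [4, 5, 7] / [8]
Final shape: (4, 3, 1).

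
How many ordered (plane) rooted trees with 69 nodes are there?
C_68 = 86218923998960285726185640663701108500

These ordered rooted trees are counted by the Catalan number C_n = (1/(n + 1)) · C(2n, n). For n = 68: C_68 = (1/69) · C(136, 68) = 5949105755928259715106809205795376486500/69 = 86218923998960285726185640663701108500.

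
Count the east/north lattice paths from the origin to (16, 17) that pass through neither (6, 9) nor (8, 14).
Number of paths = 912374595

Inclusion–exclusion. Total paths: C(33, 16) = 1166803110. Through P₁: C(15, 6)·C(18, 10) = 219008790. Through P₂: C(22, 8)·C(11, 8) = 52762050. Since P₁ is strictly southwest of P₂, a monotone path through both must visit P₁ then P₂; paths through both = C(15, 6)·C(7, 2)·C(11, 8) = 17342325. Avoid both = 1166803110 − 219008790 − 52762050 + 17342325 = 912374595.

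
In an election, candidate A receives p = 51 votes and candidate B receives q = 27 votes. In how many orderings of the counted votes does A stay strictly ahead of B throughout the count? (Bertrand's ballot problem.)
Strict-lead orderings = 206300102476958823872

Total orderings of the 78 votes with 51 for A: C(78, 51) = 670475333050116177584. By the Bertrand ballot formula (Cycle Lemma / reflection principle), the number of orderings in which A is strictly ahead of B throughout is (p − q)/(p + q) · C(p + q, p) = (51 − 27)/(51 + 27) · 670475333050116177584 = 206300102476958823872.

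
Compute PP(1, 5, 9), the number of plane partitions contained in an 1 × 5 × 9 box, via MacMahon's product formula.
PP(1, 5, 9) = 2002

Evaluate the triple product over i = 1..1, j = 1..5, k = 1..9. The factors are (2/1) · (3/2) · (4/3) · (5/4) · (6/5) · (7/6) · (8/7) · (9/8) · … (45 factors total). The numerators and denominators telescope so the product is an integer; carrying out the multiplication exactly gives PP(1, 5, 9) = 2002.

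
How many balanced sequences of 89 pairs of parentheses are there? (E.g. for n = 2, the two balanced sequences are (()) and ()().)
C_89 = 254224158304000796523953440778841647086547372026600

These balanced parentheses are counted by the Catalan number C_n = (1/(n + 1)) · C(2n, n). For n = 89: C_89 = (1/90) · C(178, 89) = 22880174247360071687155809670095748237789263482394000/90 = 254224158304000796523953440778841647086547372026600.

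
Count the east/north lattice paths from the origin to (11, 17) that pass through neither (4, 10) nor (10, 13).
Number of paths = 12738838

Inclusion–exclusion. Total paths: C(28, 11) = 21474180. Through P₁: C(14, 4)·C(14, 7) = 3435432. Through P₂: C(23, 10)·C(5, 1) = 5720330. Since P₁ is strictly southwest of P₂, a monotone path through both must visit P₁ then P₂; paths through both = C(14, 4)·C(9, 6)·C(5, 1) = 420420. Avoid both = 21474180 − 3435432 − 5720330 + 420420 = 12738838.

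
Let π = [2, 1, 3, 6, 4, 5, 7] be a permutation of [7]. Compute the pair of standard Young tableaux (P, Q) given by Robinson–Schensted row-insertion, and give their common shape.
P = [1, 3, 4, 5, 7] / [2, 6];  Q = [1, 3, 4, 6, 7] / [2, 5];  common shape = (5, 2)

Row-insert the values π_1, π_2, … into P one at a time, bumping the leftmost entry strictly greater than the inserted value down to the next row. The recording tableau Q records, in position (i, j), the step at which that cell was added to P.
  Insert 2 (step 1): P = [2];  Q = [1]
  Insert 1 (step 2): P = [1] / [2];  Q = [1] / [2]
  Insert 3 (step 3): P = [1, 3] / [2];  Q = [1, 3] / [2]
  Insert 6 (step 4): P = [1, 3, 6] / [2];  Q = [1, 3, 4] / [2]
  Insert 4 (step 5): P = [1, 3, 4] / [2, 6];  Q = [1, 3, 4] / [2, 5]
  Insert 5 (step 6): P = [1, 3, 4, 5] / [2, 6];  Q = [1, 3, 4, 6] / [2, 5]
  Insert 7 (step 7): P = [1, 3, 4, 5, 7] / [2, 6];  Q = [1, 3, 4, 6, 7] / [2, 5]
Final shape: (5, 2).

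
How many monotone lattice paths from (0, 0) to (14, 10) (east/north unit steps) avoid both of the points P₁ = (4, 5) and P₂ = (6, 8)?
Number of paths = 1504443

Inclusion–exclusion. Total paths: C(24, 14) = 1961256. Through P₁: C(9, 4)·C(15, 10) = 378378. Through P₂: C(14, 6)·C(10, 8) = 135135. Since P₁ is strictly southwest of P₂, a monotone path through both must visit P₁ then P₂; paths through both = C(9, 4)·C(5, 2)·C(10, 8) = 56700. Avoid both = 1961256 − 378378 − 135135 + 56700 = 1504443.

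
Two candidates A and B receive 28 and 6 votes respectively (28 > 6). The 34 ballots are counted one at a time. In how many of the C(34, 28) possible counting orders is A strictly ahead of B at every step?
Strict-lead orderings = 870232

Total orderings of the 34 votes with 28 for A: C(34, 28) = 1344904. By the Bertrand ballot formula (Cycle Lemma / reflection principle), the number of orderings in which A is strictly ahead of B throughout is (p − q)/(p + q) · C(p + q, p) = (28 − 6)/(28 + 6) · 1344904 = 870232.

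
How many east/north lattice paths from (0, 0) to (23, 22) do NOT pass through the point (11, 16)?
Number of paths = 3874679881020

Total paths from (0, 0) to (23, 22): C(45, 23) = 4116715363800. Paths through (11, 16): (paths (0, 0) → (11, 16)) × (paths (11, 16) → (23, 22)) = C(27, 11) · C(18, 12) = 13037895 · 18564 = 242035482780. Avoidance count = 4116715363800 − 242035482780 = 3874679881020.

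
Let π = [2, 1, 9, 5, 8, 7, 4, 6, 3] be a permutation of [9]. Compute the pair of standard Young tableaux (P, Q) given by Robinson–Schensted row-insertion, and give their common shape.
P = [1, 3, 6] / [2, 4, 7] / [5] / [8] / [9];  Q = [1, 3, 5] / [2, 4, 8] / [6] / [7] / [9];  common shape = (3, 3, 1, 1, 1)

Row-insert the values π_1, π_2, … into P one at a time, bumping the leftmost entry strictly greater than the inserted value down to the next row. The recording tableau Q records, in position (i, j), the step at which that cell was added to P.
  Insert 2 (step 1): P = [2];  Q = [1]
  Insert 1 (step 2): P = [1] / [2];  Q = [1] / [2]
  Insert 9 (step 3): P = [1, 9] / [2];  Q = [1, 3] / [2]
  Insert 5 (step 4): P = [1, 5] / [2, 9];  Q = [1, 3] / [2, 4]
  Insert 8 (step 5): P = [1, 5, 8] / [2, 9];  Q = [1, 3, 5] / [2, 4]
  Insert 7 (step 6): P = [1, 5, 7] / [2, 8] / [9];  Q = [1, 3, 5] / [2, 4] / [6]
  Insert 4 (step 7): P = [1, 4, 7] / [2, 5] / [8] / [9];  Q = [1, 3, 5] / [2, 4] / [6] / [7]
  Insert 6 (step 8): P = [1, 4, 6] / [2, 5, 7] / [8] / [9];  Q = [1, 3, 5] / [2, 4, 8] / [6] / [7]
  Insert 3 (step 9): P = [1, 3, 6] / [2, 4, 7] / [5] / [8] / [9];  Q = [1, 3, 5] / [2, 4, 8] / [6] / [7] / [9]
Final shape: (3, 3, 1, 1, 1).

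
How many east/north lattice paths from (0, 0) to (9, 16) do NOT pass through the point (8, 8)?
Number of paths = 1927145

Total paths from (0, 0) to (9, 16): C(25, 9) = 2042975. Paths through (8, 8): (paths (0, 0) → (8, 8)) × (paths (8, 8) → (9, 16)) = C(16, 8) · C(9, 1) = 12870 · 9 = 115830. Avoidance count = 2042975 − 115830 = 1927145.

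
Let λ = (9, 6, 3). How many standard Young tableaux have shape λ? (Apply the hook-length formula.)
# SYT of shape (9, 6, 3) = 678912

Hook-length formula: f^λ = n! / Π hook(c), product over all cells c of the Young diagram. For λ = (9, 6, 3), n = 18 boxes. Hook lengths by row (left-to-right, top-to-bottom): [11, 10, 9, 7, 6, 5, 3, 2, 1]; [7, 6, 5, 3, 2, 1]; [3, 2, 1]. Product of hooks = 9430344000. So f^λ = 18! / 9430344000 = 6402373705728000 / 9430344000 = 678912.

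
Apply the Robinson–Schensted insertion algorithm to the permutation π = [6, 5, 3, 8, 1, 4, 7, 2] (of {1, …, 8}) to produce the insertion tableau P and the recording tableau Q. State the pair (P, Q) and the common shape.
P = [1, 2, 7] / [3, 4] / [5, 8] / [6];  Q = [1, 4, 7] / [2, 6] / [3, 8] / [5];  common shape = (3, 2, 2, 1)

Row-insert the values π_1, π_2, … into P one at a time, bumping the leftmost entry strictly greater than the inserted value down to the next row. The recording tableau Q records, in position (i, j), the step at which that cell was added to P.
  Insert 6 (step 1): P = [6];  Q = [1]
  Insert 5 (step 2): P = [5] / [6];  Q = [1] / [2]
  Insert 3 (step 3): P = [3] / [5] / [6];  Q = [1] / [2] / [3]
  Insert 8 (step 4): P = [3, 8] / [5] / [6];  Q = [1, 4] / [2] / [3]
  Insert 1 (step 5): P = [1, 8] / [3] / [5] / [6];  Q = [1, 4] / [2] / [3] / [5]
  Insert 4 (step 6): P = [1, 4] / [3, 8] / [5] / [6];  Q = [1, 4] / [2, 6] / [3] / [5]
  Insert 7 (step 7): P = [1, 4, 7] / [3, 8] / [5] / [6];  Q = [1, 4, 7] / [2, 6] / [3] / [5]
  Insert 2 (step 8): P = [1, 2, 7] / [3, 4] / [5, 8] / [6];  Q = [1, 4, 7] / [2, 6] / [3, 8] / [5]
Final shape: (3, 2, 2, 1).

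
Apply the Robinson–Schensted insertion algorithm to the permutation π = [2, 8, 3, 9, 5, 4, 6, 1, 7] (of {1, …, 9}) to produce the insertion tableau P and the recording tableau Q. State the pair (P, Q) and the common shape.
P = [1, 3, 4, 6, 7] / [2, 9] / [5] / [8];  Q = [1, 2, 4, 7, 9] / [3, 5] / [6] / [8];  common shape = (5, 2, 1, 1)

Row-insert the values π_1, π_2, … into P one at a time, bumping the leftmost entry strictly greater than the inserted value down to the next row. The recording tableau Q records, in position (i, j), the step at which that cell was added to P.
  Insert 2 (step 1): P = [2];  Q = [1]
  Insert 8 (step 2): P = [2, 8];  Q = [1, 2]
  Insert 3 (step 3): P = [2, 3] / [8];  Q = [1, 2] / [3]
  Insert 9 (step 4): P = [2, 3, 9] / [8];  Q = [1, 2, 4] / [3]
  Insert 5 (step 5): P = [2, 3, 5] / [8, 9];  Q = [1, 2, 4] / [3, 5]
  Insert 4 (step 6): P = [2, 3, 4] / [5, 9] / [8];  Q = [1, 2, 4] / [3, 5] / [6]
  Insert 6 (step 7): P = [2, 3, 4, 6] / [5, 9] / [8];  Q = [1, 2, 4, 7] / [3, 5] / [6]
  Insert 1 (step 8): P = [1, 3, 4, 6] / [2, 9] / [5] / [8];  Q = [1, 2, 4, 7] / [3, 5] / [6] / [8]
  Insert 7 (step 9): P = [1, 3, 4, 6, 7] / [2, 9] / [5] / [8];  Q = [1, 2, 4, 7, 9] / [3, 5] / [6] / [8]
Final shape: (5, 2, 1, 1).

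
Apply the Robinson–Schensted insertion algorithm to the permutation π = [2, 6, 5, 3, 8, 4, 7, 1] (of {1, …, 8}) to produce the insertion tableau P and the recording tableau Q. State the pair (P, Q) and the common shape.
P = [1, 3, 4, 7] / [2, 8] / [5] / [6];  Q = [1, 2, 5, 7] / [3, 6] / [4] / [8];  common shape = (4, 2, 1, 1)

Row-insert the values π_1, π_2, … into P one at a time, bumping the leftmost entry strictly greater than the inserted value down to the next row. The recording tableau Q records, in position (i, j), the step at which that cell was added to P.
  Insert 2 (step 1): P = [2];  Q = [1]
  Insert 6 (step 2): P = [2, 6];  Q = [1, 2]
  Insert 5 (step 3): P = [2, 5] / [6];  Q = [1, 2] / [3]
  Insert 3 (step 4): P = [2, 3] / [5] / [6];  Q = [1, 2] / [3] / [4]
  Insert 8 (step 5): P = [2, 3, 8] / [5] / [6];  Q = [1, 2, 5] / [3] / [4]
  Insert 4 (step 6): P = [2, 3, 4] / [5, 8] / [6];  Q = [1, 2, 5] / [3, 6] / [4]
  Insert 7 (step 7): P = [2, 3, 4, 7] / [5, 8] / [6];  Q = [1, 2, 5, 7] / [3, 6] / [4]
  Insert 1 (step 8): P = [1, 3, 4, 7] / [2, 8] / [5] / [6];  Q = [1, 2, 5, 7] / [3, 6] / [4] / [8]
Final shape: (4, 2, 1, 1).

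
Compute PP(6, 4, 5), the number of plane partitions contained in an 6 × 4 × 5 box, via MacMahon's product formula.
PP(6, 4, 5) = 133613766

Evaluate the triple product over i = 1..6, j = 1..4, k = 1..5. The factors are (2/1) · (3/2) · (4/3) · (5/4) · (6/5) · (3/2) · (4/3) · (5/4) · … (120 factors total). The numerators and denominators telescope so the product is an integer; carrying out the multiplication exactly gives PP(6, 4, 5) = 133613766.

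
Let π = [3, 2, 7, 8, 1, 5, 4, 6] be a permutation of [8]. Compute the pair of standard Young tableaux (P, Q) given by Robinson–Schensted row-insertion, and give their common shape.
P = [1, 4, 6] / [2, 5, 8] / [3, 7];  Q = [1, 3, 4] / [2, 6, 8] / [5, 7];  common shape = (3, 3, 2)

Row-insert the values π_1, π_2, … into P one at a time, bumping the leftmost entry strictly greater than the inserted value down to the next row. The recording tableau Q records, in position (i, j), the step at which that cell was added to P.
  Insert 3 (step 1): P = [3];  Q = [1]
  Insert 2 (step 2): P = [2] / [3];  Q = [1] / [2]
  Insert 7 (step 3): P = [2, 7] / [3];  Q = [1, 3] / [2]
  Insert 8 (step 4): P = [2, 7, 8] / [3];  Q = [1, 3, 4] / [2]
  Insert 1 (step 5): P = [1, 7, 8] / [2] / [3];  Q = [1, 3, 4] / [2] / [5]
  Insert 5 (step 6): P = [1, 5, 8] / [2, 7] / [3];  Q = [1, 3, 4] / [2, 6] / [5]
  Insert 4 (step 7): P = [1, 4, 8] / [2, 5] / [3, 7];  Q = [1, 3, 4] / [2, 6] / [5, 7]
  Insert 6 (step 8): P = [1, 4, 6] / [2, 5, 8] / [3, 7];  Q = [1, 3, 4] / [2, 6, 8] / [5, 7]
Final shape: (3, 3, 2).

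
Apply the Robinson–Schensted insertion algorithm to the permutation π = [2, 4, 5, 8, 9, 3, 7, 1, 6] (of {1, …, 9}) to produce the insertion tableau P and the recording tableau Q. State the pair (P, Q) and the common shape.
P = [1, 3, 5, 6, 9] / [2, 7] / [4, 8];  Q = [1, 2, 3, 4, 5] / [6, 7] / [8, 9];  common shape = (5, 2, 2)

Row-insert the values π_1, π_2, … into P one at a time, bumping the leftmost entry strictly greater than the inserted value down to the next row. The recording tableau Q records, in position (i, j), the step at which that cell was added to P.
  Insert 2 (step 1): P = [2];  Q = [1]
  Insert 4 (step 2): P = [2, 4];  Q = [1, 2]
  Insert 5 (step 3): P = [2, 4, 5];  Q = [1, 2, 3]
  Insert 8 (step 4): P = [2, 4, 5, 8];  Q = [1, 2, 3, 4]
  Insert 9 (step 5): P = [2, 4, 5, 8, 9];  Q = [1, 2, 3, 4, 5]
  Insert 3 (step 6): P = [2, 3, 5, 8, 9] / [4];  Q = [1, 2, 3, 4, 5] / [6]
  Insert 7 (step 7): P = [2, 3, 5, 7, 9] / [4, 8];  Q = [1, 2, 3, 4, 5] / [6, 7]
  Insert 1 (step 8): P = [1, 3, 5, 7, 9] / [2, 8] / [4];  Q = [1, 2, 3, 4, 5] / [6, 7] / [8]
  Insert 6 (step 9): P = [1, 3, 5, 6, 9] / [2, 7] / [4, 8];  Q = [1, 2, 3, 4, 5] / [6, 7] / [8, 9]
Final shape: (5, 2, 2).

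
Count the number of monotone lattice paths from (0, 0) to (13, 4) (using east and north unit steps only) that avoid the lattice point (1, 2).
Number of paths = 2107

Total paths from (0, 0) to (13, 4): C(17, 13) = 2380. Paths through (1, 2): (paths (0, 0) → (1, 2)) × (paths (1, 2) → (13, 4)) = C(3, 1) · C(14, 12) = 3 · 91 = 273. Avoidance count = 2380 − 273 = 2107.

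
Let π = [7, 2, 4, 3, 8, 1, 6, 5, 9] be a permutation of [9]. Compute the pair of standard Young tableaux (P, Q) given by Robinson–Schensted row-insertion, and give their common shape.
P = [1, 3, 5, 9] / [2, 6] / [4, 8] / [7];  Q = [1, 3, 5, 9] / [2, 7] / [4, 8] / [6];  common shape = (4, 2, 2, 1)

Row-insert the values π_1, π_2, … into P one at a time, bumping the leftmost entry strictly greater than the inserted value down to the next row. The recording tableau Q records, in position (i, j), the step at which that cell was added to P.
  Insert 7 (step 1): P = [7];  Q = [1]
  Insert 2 (step 2): P = [2] / [7];  Q = [1] / [2]
  Insert 4 (step 3): P = [2, 4] / [7];  Q = [1, 3] / [2]
  Insert 3 (step 4): P = [2, 3] / [4] / [7];  Q = [1, 3] / [2] / [4]
  Insert 8 (step 5): P = [2, 3, 8] / [4] / [7];  Q = [1, 3, 5] / [2] / [4]
  Insert 1 (step 6): P = [1, 3, 8] / [2] / [4] / [7];  Q = [1, 3, 5] / [2] / [4] / [6]
  Insert 6 (step 7): P = [1, 3, 6] / [2, 8] / [4] / [7];  Q = [1, 3, 5] / [2, 7] / [4] / [6]
  Insert 5 (step 8): P = [1, 3, 5] / [2, 6] / [4, 8] / [7];  Q = [1, 3, 5] / [2, 7] / [4, 8] / [6]
  Insert 9 (step 9): P = [1, 3, 5, 9] / [2, 6] / [4, 8] / [7];  Q = [1, 3, 5, 9] / [2, 7] / [4, 8] / [6]
Final shape: (4, 2, 2, 1).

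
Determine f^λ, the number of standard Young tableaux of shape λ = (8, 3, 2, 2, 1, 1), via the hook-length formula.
# SYT of shape (8, 3, 2, 2, 1, 1) = 1454112

Hook-length formula: f^λ = n! / Π hook(c), product over all cells c of the Young diagram. For λ = (8, 3, 2, 2, 1, 1), n = 17 boxes. Hook lengths by row (left-to-right, top-to-bottom): [13, 10, 7, 5, 4, 3, 2, 1]; [7, 4, 1]; [5, 2]; [4, 1]; [2]; [1]. Product of hooks = 244608000. So f^λ = 17! / 244608000 = 355687428096000 / 244608000 = 1454112.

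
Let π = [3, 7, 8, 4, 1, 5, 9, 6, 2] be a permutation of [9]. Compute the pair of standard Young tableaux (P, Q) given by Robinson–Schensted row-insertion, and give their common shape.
P = [1, 2, 5, 6] / [3, 4, 9] / [7, 8];  Q = [1, 2, 3, 7] / [4, 6, 8] / [5, 9];  common shape = (4, 3, 2)

Row-insert the values π_1, π_2, … into P one at a time, bumping the leftmost entry strictly greater than the inserted value down to the next row. The recording tableau Q records, in position (i, j), the step at which that cell was added to P.
  Insert 3 (step 1): P = [3];  Q = [1]
  Insert 7 (step 2): P = [3, 7];  Q = [1, 2]
  Insert 8 (step 3): P = [3, 7, 8];  Q = [1, 2, 3]
  Insert 4 (step 4): P = [3, 4, 8] / [7];  Q = [1, 2, 3] / [4]
  Insert 1 (step 5): P = [1, 4, 8] / [3] / [7];  Q = [1, 2, 3] / [4] / [5]
  Insert 5 (step 6): P = [1, 4, 5] / [3, 8] / [7];  Q = [1, 2, 3] / [4, 6] / [5]
  Insert 9 (step 7): P = [1, 4, 5, 9] / [3, 8] / [7];  Q = [1, 2, 3, 7] / [4, 6] / [5]
  Insert 6 (step 8): P = [1, 4, 5, 6] / [3, 8, 9] / [7];  Q = [1, 2, 3, 7] / [4, 6, 8] / [5]
  Insert 2 (step 9): P = [1, 2, 5, 6] / [3, 4, 9] / [7, 8];  Q = [1, 2, 3, 7] / [4, 6, 8] / [5, 9]
Final shape: (4, 3, 2).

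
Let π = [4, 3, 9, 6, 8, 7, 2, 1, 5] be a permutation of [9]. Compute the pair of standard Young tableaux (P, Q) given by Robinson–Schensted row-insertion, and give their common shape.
P = [1, 5, 7] / [2, 6] / [3, 8] / [4] / [9];  Q = [1, 3, 5] / [2, 4] / [6, 9] / [7] / [8];  common shape = (3, 2, 2, 1, 1)

Row-insert the values π_1, π_2, … into P one at a time, bumping the leftmost entry strictly greater than the inserted value down to the next row. The recording tableau Q records, in position (i, j), the step at which that cell was added to P.
  Insert 4 (step 1): P = [4];  Q = [1]
  Insert 3 (step 2): P = [3] / [4];  Q = [1] / [2]
  Insert 9 (step 3): P = [3, 9] / [4];  Q = [1, 3] / [2]
  Insert 6 (step 4): P = [3, 6] / [4, 9];  Q = [1, 3] / [2, 4]
  Insert 8 (step 5): P = [3, 6, 8] / [4, 9];  Q = [1, 3, 5] / [2, 4]
  Insert 7 (step 6): P = [3, 6, 7] / [4, 8] / [9];  Q = [1, 3, 5] / [2, 4] / [6]
  Insert 2 (step 7): P = [2, 6, 7] / [3, 8] / [4] / [9];  Q = [1, 3, 5] / [2, 4] / [6] / [7]
  Insert 1 (step 8): P = [1, 6, 7] / [2, 8] / [3] / [4] / [9];  Q = [1, 3, 5] / [2, 4] / [6] / [7] / [8]
  Insert 5 (step 9): P = [1, 5, 7] / [2, 6] / [3, 8] / [4] / [9];  Q = [1, 3, 5] / [2, 4] / [6, 9] / [7] / [8]
Final shape: (3, 2, 2, 1, 1).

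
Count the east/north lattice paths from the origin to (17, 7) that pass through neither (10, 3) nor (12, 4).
Number of paths = 197852

Inclusion–exclusion. Total paths: C(24, 17) = 346104. Through P₁: C(13, 10)·C(11, 7) = 94380. Through P₂: C(16, 12)·C(8, 5) = 101920. Since P₁ is strictly southwest of P₂, a monotone path through both must visit P₁ then P₂; paths through both = C(13, 10)·C(3, 2)·C(8, 5) = 48048. Avoid both = 346104 − 94380 − 101920 + 48048 = 197852.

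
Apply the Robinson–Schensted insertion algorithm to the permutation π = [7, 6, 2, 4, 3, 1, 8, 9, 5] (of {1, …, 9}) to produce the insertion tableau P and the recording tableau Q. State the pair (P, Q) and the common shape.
P = [1, 3, 5, 9] / [2, 8] / [4] / [6] / [7];  Q = [1, 4, 7, 8] / [2, 9] / [3] / [5] / [6];  common shape = (4, 2, 1, 1, 1)

Row-insert the values π_1, π_2, … into P one at a time, bumping the leftmost entry strictly greater than the inserted value down to the next row. The recording tableau Q records, in position (i, j), the step at which that cell was added to P.
  Insert 7 (step 1): P = [7];  Q = [1]
  Insert 6 (step 2): P = [6] / [7];  Q = [1] / [2]
  Insert 2 (step 3): P = [2] / [6] / [7];  Q = [1] / [2] / [3]
  Insert 4 (step 4): P = [2, 4] / [6] / [7];  Q = [1, 4] / [2] / [3]
  Insert 3 (step 5): P = [2, 3] / [4] / [6] / [7];  Q = [1, 4] / [2] / [3] / [5]
  Insert 1 (step 6): P = [1, 3] / [2] / [4] / [6] / [7];  Q = [1, 4] / [2] / [3] / [5] / [6]
  Insert 8 (step 7): P = [1, 3, 8] / [2] / [4] / [6] / [7];  Q = [1, 4, 7] / [2] / [3] / [5] / [6]
  Insert 9 (step 8): P = [1, 3, 8, 9] / [2] / [4] / [6] / [7];  Q = [1, 4, 7, 8] / [2] / [3] / [5] / [6]
  Insert 5 (step 9): P = [1, 3, 5, 9] / [2, 8] / [4] / [6] / [7];  Q = [1, 4, 7, 8] / [2, 9] / [3] / [5] / [6]
Final shape: (4, 2, 1, 1, 1).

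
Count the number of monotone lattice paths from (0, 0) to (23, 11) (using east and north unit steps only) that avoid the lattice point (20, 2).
Number of paths = 286046940

Total paths from (0, 0) to (23, 11): C(34, 23) = 286097760. Paths through (20, 2): (paths (0, 0) → (20, 2)) × (paths (20, 2) → (23, 11)) = C(22, 20) · C(12, 3) = 231 · 220 = 50820. Avoidance count = 286097760 − 50820 = 286046940.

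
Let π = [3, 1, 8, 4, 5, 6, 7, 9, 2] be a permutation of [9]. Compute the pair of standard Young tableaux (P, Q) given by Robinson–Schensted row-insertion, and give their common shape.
P = [1, 2, 5, 6, 7, 9] / [3, 4] / [8];  Q = [1, 3, 5, 6, 7, 8] / [2, 4] / [9];  common shape = (6, 2, 1)

Row-insert the values π_1, π_2, … into P one at a time, bumping the leftmost entry strictly greater than the inserted value down to the next row. The recording tableau Q records, in position (i, j), the step at which that cell was added to P.
  Insert 3 (step 1): P = [3];  Q = [1]
  Insert 1 (step 2): P = [1] / [3];  Q = [1] / [2]
  Insert 8 (step 3): P = [1, 8] / [3];  Q = [1, 3] / [2]
  Insert 4 (step 4): P = [1, 4] / [3, 8];  Q = [1, 3] / [2, 4]
  Insert 5 (step 5): P = [1, 4, 5] / [3, 8];  Q = [1, 3, 5] / [2, 4]
  Insert 6 (step 6): P = [1, 4, 5, 6] / [3, 8];  Q = [1, 3, 5, 6] / [2, 4]
  Insert 7 (step 7): P = [1, 4, 5, 6, 7] / [3, 8];  Q = [1, 3, 5, 6, 7] / [2, 4]
  Insert 9 (step 8): P = [1, 4, 5, 6, 7, 9] / [3, 8];  Q = [1, 3, 5, 6, 7, 8] / [2, 4]
  Insert 2 (step 9): P = [1, 2, 5, 6, 7, 9] / [3, 4] / [8];  Q = [1, 3, 5, 6, 7, 8] / [2, 4] / [9]
Final shape: (6, 2, 1).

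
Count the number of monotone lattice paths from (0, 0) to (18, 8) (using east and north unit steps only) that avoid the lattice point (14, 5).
Number of paths = 1155295

Total paths from (0, 0) to (18, 8): C(26, 18) = 1562275. Paths through (14, 5): (paths (0, 0) → (14, 5)) × (paths (14, 5) → (18, 8)) = C(19, 14) · C(7, 4) = 11628 · 35 = 406980. Avoidance count = 1562275 − 406980 = 1155295.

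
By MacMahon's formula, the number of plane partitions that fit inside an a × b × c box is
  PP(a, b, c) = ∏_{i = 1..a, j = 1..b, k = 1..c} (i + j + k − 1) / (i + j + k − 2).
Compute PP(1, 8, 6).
PP(1, 8, 6) = 3003

Evaluate the triple product over i = 1..1, j = 1..8, k = 1..6. The factors are (2/1) · (3/2) · (4/3) · (5/4) · (6/5) · (7/6) · (3/2) · (4/3) · … (48 factors total). The numerators and denominators telescope so the product is an integer; carrying out the multiplication exactly gives PP(1, 8, 6) = 3003.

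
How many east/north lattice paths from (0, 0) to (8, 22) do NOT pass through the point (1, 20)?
Number of paths = 5852169

Total paths from (0, 0) to (8, 22): C(30, 8) = 5852925. Paths through (1, 20): (paths (0, 0) → (1, 20)) × (paths (1, 20) → (8, 22)) = C(21, 1) · C(9, 7) = 21 · 36 = 756. Avoidance count = 5852925 − 756 = 5852169.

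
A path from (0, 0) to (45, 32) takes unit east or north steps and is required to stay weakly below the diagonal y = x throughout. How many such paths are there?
Number of paths = 1403791593450259822270

By the reflection principle (André's argument), the number of monotone paths to (45, 32) with n ≤ m that never go above y = x is C(77, 45) − C(77, 46) = 4612458092765139416030 − 3208666499314879593760 = 1403791593450259822270.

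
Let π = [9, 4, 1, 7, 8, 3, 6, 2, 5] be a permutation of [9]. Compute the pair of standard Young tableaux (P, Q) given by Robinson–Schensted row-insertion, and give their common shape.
P = [1, 2, 5] / [3, 6, 8] / [4, 7] / [9];  Q = [1, 4, 5] / [2, 6, 7] / [3, 9] / [8];  common shape = (3, 3, 2, 1)

Row-insert the values π_1, π_2, … into P one at a time, bumping the leftmost entry strictly greater than the inserted value down to the next row. The recording tableau Q records, in position (i, j), the step at which that cell was added to P.
  Insert 9 (step 1): P = [9];  Q = [1]
  Insert 4 (step 2): P = [4] / [9];  Q = [1] / [2]
  Insert 1 (step 3): P = [1] / [4] / [9];  Q = [1] / [2] / [3]
  Insert 7 (step 4): P = [1, 7] / [4] / [9];  Q = [1, 4] / [2] / [3]
  Insert 8 (step 5): P = [1, 7, 8] / [4] / [9];  Q = [1, 4, 5] / [2] / [3]
  Insert 3 (step 6): P = [1, 3, 8] / [4, 7] / [9];  Q = [1, 4, 5] / [2, 6] / [3]
  Insert 6 (step 7): P = [1, 3, 6] / [4, 7, 8] / [9];  Q = [1, 4, 5] / [2, 6, 7] / [3]
  Insert 2 (step 8): P = [1, 2, 6] / [3, 7, 8] / [4] / [9];  Q = [1, 4, 5] / [2, 6, 7] / [3] / [8]
  Insert 5 (step 9): P = [1, 2, 5] / [3, 6, 8] / [4, 7] / [9];  Q = [1, 4, 5] / [2, 6, 7] / [3, 9] / [8]
Final shape: (3, 3, 2, 1).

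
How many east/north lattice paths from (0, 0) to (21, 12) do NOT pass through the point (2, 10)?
Number of paths = 354803460

Total paths from (0, 0) to (21, 12): C(33, 21) = 354817320. Paths through (2, 10): (paths (0, 0) → (2, 10)) × (paths (2, 10) → (21, 12)) = C(12, 2) · C(21, 19) = 66 · 210 = 13860. Avoidance count = 354817320 − 13860 = 354803460.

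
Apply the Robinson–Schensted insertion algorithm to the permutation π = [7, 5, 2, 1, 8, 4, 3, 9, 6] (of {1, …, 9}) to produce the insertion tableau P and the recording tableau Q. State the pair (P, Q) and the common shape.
P = [1, 3, 6] / [2, 4, 9] / [5, 8] / [7];  Q = [1, 5, 8] / [2, 6, 9] / [3, 7] / [4];  common shape = (3, 3, 2, 1)

Row-insert the values π_1, π_2, … into P one at a time, bumping the leftmost entry strictly greater than the inserted value down to the next row. The recording tableau Q records, in position (i, j), the step at which that cell was added to P.
  Insert 7 (step 1): P = [7];  Q = [1]
  Insert 5 (step 2): P = [5] / [7];  Q = [1] / [2]
  Insert 2 (step 3): P = [2] / [5] / [7];  Q = [1] / [2] / [3]
  Insert 1 (step 4): P = [1] / [2] / [5] / [7];  Q = [1] / [2] / [3] / [4]
  Insert 8 (step 5): P = [1, 8] / [2] / [5] / [7];  Q = [1, 5] / [2] / [3] / [4]
  Insert 4 (step 6): P = [1, 4] / [2, 8] / [5] / [7];  Q = [1, 5] / [2, 6] / [3] / [4]
  Insert 3 (step 7): P = [1, 3] / [2, 4] / [5, 8] / [7];  Q = [1, 5] / [2, 6] / [3, 7] / [4]
  Insert 9 (step 8): P = [1, 3, 9] / [2, 4] / [5, 8] / [7];  Q = [1, 5, 8] / [2, 6] / [3, 7] / [4]
  Insert 6 (step 9): P = [1, 3, 6] / [2, 4, 9] / [5, 8] / [7];  Q = [1, 5, 8] / [2, 6, 9] / [3, 7] / [4]
Final shape: (3, 3, 2, 1).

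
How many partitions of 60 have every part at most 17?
p(60, parts ≤ 17) = 667382

Use the recurrence p(n, m) = p(n, m−1) + p(n−m, m): either the largest part is < m (count p(n, m−1)) or the largest part is exactly m (remove one copy of m, count p(n−m, m)). With p(0, ·) = 1 this gives p(60, parts ≤ 17) = 667382. (By conjugating Young diagrams, this also counts partitions of 60 into at most 17 parts.)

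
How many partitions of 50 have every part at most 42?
p(50, parts ≤ 42) = 204181

Use the recurrence p(n, m) = p(n, m−1) + p(n−m, m): either the largest part is < m (count p(n, m−1)) or the largest part is exactly m (remove one copy of m, count p(n−m, m)). With p(0, ·) = 1 this gives p(50, parts ≤ 42) = 204181. (By conjugating Young diagrams, this also counts partitions of 50 into at most 42 parts.)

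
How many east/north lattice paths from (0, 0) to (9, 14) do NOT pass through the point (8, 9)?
Number of paths = 671330

Total paths from (0, 0) to (9, 14): C(23, 9) = 817190. Paths through (8, 9): (paths (0, 0) → (8, 9)) × (paths (8, 9) → (9, 14)) = C(17, 8) · C(6, 1) = 24310 · 6 = 145860. Avoidance count = 817190 − 145860 = 671330.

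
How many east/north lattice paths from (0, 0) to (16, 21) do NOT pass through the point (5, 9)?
Number of paths = 10168914514

Total paths from (0, 0) to (16, 21): C(37, 16) = 12875774670. Paths through (5, 9): (paths (0, 0) → (5, 9)) × (paths (5, 9) → (16, 21)) = C(14, 5) · C(23, 11) = 2002 · 1352078 = 2706860156. Avoidance count = 12875774670 − 2706860156 = 10168914514.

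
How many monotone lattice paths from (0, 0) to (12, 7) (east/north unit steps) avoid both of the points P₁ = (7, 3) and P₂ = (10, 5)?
Number of paths = 24450

Inclusion–exclusion. Total paths: C(19, 12) = 50388. Through P₁: C(10, 7)·C(9, 5) = 15120. Through P₂: C(15, 10)·C(4, 2) = 18018. Since P₁ is strictly southwest of P₂, a monotone path through both must visit P₁ then P₂; paths through both = C(10, 7)·C(5, 3)·C(4, 2) = 7200. Avoid both = 50388 − 15120 − 18018 + 7200 = 24450.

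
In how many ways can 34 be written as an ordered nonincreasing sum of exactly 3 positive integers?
p(34, 3 parts) = 96

Partitions of n into exactly k parts are in bijection with partitions of n − k into at most k parts (subtract 1 from each part). So p(34, exactly 3) = p(31, parts ≤ 3). Computing via the recurrence p(m, j) = p(m, j−1) + p(m−j, j) gives 96.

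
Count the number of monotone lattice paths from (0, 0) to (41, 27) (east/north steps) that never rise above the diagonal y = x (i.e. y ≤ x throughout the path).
Number of paths = 2431577733201275120

By the reflection principle (André's argument), the number of monotone paths to (41, 27) with n ≤ m that never go above y = x is C(68, 41) − C(68, 42) = 6808417652963570336 − 4376839919762295216 = 2431577733201275120.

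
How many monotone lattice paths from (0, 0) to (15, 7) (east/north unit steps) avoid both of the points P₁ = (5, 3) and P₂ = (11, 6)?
Number of paths = 76128

Inclusion–exclusion. Total paths: C(22, 15) = 170544. Through P₁: C(8, 5)·C(14, 10) = 56056. Through P₂: C(17, 11)·C(5, 4) = 61880. Since P₁ is strictly southwest of P₂, a monotone path through both must visit P₁ then P₂; paths through both = C(8, 5)·C(9, 6)·C(5, 4) = 23520. Avoid both = 170544 − 56056 − 61880 + 23520 = 76128.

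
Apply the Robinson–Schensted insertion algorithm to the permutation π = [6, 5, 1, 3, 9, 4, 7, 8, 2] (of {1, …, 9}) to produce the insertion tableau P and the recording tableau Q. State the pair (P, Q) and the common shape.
P = [1, 2, 4, 7, 8] / [3, 9] / [5] / [6];  Q = [1, 4, 5, 7, 8] / [2, 6] / [3] / [9];  common shape = (5, 2, 1, 1)

Row-insert the values π_1, π_2, … into P one at a time, bumping the leftmost entry strictly greater than the inserted value down to the next row. The recording tableau Q records, in position (i, j), the step at which that cell was added to P.
  Insert 6 (step 1): P = [6];  Q = [1]
  Insert 5 (step 2): P = [5] / [6];  Q = [1] / [2]
  Insert 1 (step 3): P = [1] / [5] / [6];  Q = [1] / [2] / [3]
  Insert 3 (step 4): P = [1, 3] / [5] / [6];  Q = [1, 4] / [2] / [3]
  Insert 9 (step 5): P = [1, 3, 9] / [5] / [6];  Q = [1, 4, 5] / [2] / [3]
  Insert 4 (step 6): P = [1, 3, 4] / [5, 9] / [6];  Q = [1, 4, 5] / [2, 6] / [3]
  Insert 7 (step 7): P = [1, 3, 4, 7] / [5, 9] / [6];  Q = [1, 4, 5, 7] / [2, 6] / [3]
  Insert 8 (step 8): P = [1, 3, 4, 7, 8] / [5, 9] / [6];  Q = [1, 4, 5, 7, 8] / [2, 6] / [3]
  Insert 2 (step 9): P = [1, 2, 4, 7, 8] / [3, 9] / [5] / [6];  Q = [1, 4, 5, 7, 8] / [2, 6] / [3] / [9]
Final shape: (5, 2, 1, 1).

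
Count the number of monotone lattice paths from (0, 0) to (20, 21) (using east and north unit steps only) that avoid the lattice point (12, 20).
Number of paths = 267096801660

Total paths from (0, 0) to (20, 21): C(41, 20) = 269128937220. Paths through (12, 20): (paths (0, 0) → (12, 20)) × (paths (12, 20) → (20, 21)) = C(32, 12) · C(9, 8) = 225792840 · 9 = 2032135560. Avoidance count = 269128937220 − 2032135560 = 267096801660.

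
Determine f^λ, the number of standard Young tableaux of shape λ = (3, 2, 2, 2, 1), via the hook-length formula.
# SYT of shape (3, 2, 2, 2, 1) = 288

Hook-length formula: f^λ = n! / Π hook(c), product over all cells c of the Young diagram. For λ = (3, 2, 2, 2, 1), n = 10 boxes. Hook lengths by row (left-to-right, top-to-bottom): [7, 5, 1]; [5, 3]; [4, 2]; [3, 1]; [1]. Product of hooks = 12600. So f^λ = 10! / 12600 = 3628800 / 12600 = 288.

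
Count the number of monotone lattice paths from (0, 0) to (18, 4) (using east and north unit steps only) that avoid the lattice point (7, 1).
Number of paths = 4403

Total paths from (0, 0) to (18, 4): C(22, 18) = 7315. Paths through (7, 1): (paths (0, 0) → (7, 1)) × (paths (7, 1) → (18, 4)) = C(8, 7) · C(14, 11) = 8 · 364 = 2912. Avoidance count = 7315 − 2912 = 4403.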